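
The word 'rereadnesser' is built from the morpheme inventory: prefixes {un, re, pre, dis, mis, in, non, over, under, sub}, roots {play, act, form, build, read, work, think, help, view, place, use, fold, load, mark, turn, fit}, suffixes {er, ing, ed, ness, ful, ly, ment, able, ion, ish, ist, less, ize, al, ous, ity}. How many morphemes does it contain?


Segmenting 'rereadnesser' against the inventory:
  're' -> prefix (morpheme 1)
  'read' -> root (morpheme 2)
  'ness' -> suffix (morpheme 3)
  'er' -> suffix (morpheme 4)
Total morphemes: 4

4


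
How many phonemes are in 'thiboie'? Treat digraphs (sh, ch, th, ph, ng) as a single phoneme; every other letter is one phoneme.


Parsing 'thiboie' greedily, digraphs first:
  'th' -> digraph (1 consonant phoneme) (phonemes so far: 1)
  'i' -> vowel phoneme (phonemes so far: 2)
  'b' -> consonant phoneme (phonemes so far: 3)
  'o' -> vowel phoneme (phonemes so far: 4)
  'i' -> vowel phoneme (phonemes so far: 5)
  'e' -> vowel phoneme (phonemes so far: 6)
Total phonemes: 6

6


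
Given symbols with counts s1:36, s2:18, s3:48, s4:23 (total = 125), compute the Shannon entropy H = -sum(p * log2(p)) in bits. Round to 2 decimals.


Computing entropy H = -sum(p_i * log2(p_i)):
  s1: p = 36/125 = 0.2880, -p*log2(p) = 0.5172
  s2: p = 18/125 = 0.1440, -p*log2(p) = 0.4026
  s3: p = 48/125 = 0.3840, -p*log2(p) = 0.5302
  s4: p = 23/125 = 0.1840, -p*log2(p) = 0.4494
H = sum of terms = 1.8994
Rounded to 2 decimals: 1.90

1.90


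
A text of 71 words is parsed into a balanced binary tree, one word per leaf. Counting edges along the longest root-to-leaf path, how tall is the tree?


In a balanced binary tree with n leaves the deepest leaf is ceil(log2(n)) edges below the root.
log2(71) = 6.1497
ceil(6.1497) = 7
height (edges) = 7

7


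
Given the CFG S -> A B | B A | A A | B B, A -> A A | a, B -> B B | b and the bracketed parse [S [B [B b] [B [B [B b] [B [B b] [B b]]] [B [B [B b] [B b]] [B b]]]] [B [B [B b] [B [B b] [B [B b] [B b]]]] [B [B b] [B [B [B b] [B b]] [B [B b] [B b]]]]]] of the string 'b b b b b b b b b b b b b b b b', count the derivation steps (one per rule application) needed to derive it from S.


Every bracketed nonterminal node [X ...] in the tree is produced by exactly one rule application.
Reading the tree off as a leftmost derivation:
  Step 1: S  =>  B B   (applied S -> B B)
  Step 2: B B  =>  B B B   (applied B -> B B)
  Step 3: B B B  =>  b B B   (applied B -> b)
  Step 4: b B B  =>  b B B B   (applied B -> B B)
  Step 5: b B B B  =>  b B B B B   (applied B -> B B)
  Step 6: b B B B B  =>  b b B B B   (applied B -> b)
  Step 7: b b B B B  =>  b b B B B B   (applied B -> B B)
  Step 8: b b B B B B  =>  b b b B B B   (applied B -> b)
  Step 9: b b b B B B  =>  b b b b B B   (applied B -> b)
  Step 10: b b b b B B  =>  b b b b B B B   (applied B -> B B)
  Step 11: b b b b B B B  =>  b b b b B B B B   (applied B -> B B)
  Step 12: b b b b B B B B  =>  b b b b b B B B   (applied B -> b)
  Step 13: b b b b b B B B  =>  b b b b b b B B   (applied B -> b)
  Step 14: b b b b b b B B  =>  b b b b b b b B   (applied B -> b)
  Step 15: b b b b b b b B  =>  b b b b b b b B B   (applied B -> B B)
  Step 16: b b b b b b b B B  =>  b b b b b b b B B B   (applied B -> B B)
  Step 17: b b b b b b b B B B  =>  b b b b b b b b B B   (applied B -> b)
  Step 18: b b b b b b b b B B  =>  b b b b b b b b B B B   (applied B -> B B)
  Step 19: b b b b b b b b B B B  =>  b b b b b b b b b B B   (applied B -> b)
  Step 20: b b b b b b b b b B B  =>  b b b b b b b b b B B B   (applied B -> B B)
  Step 21: b b b b b b b b b B B B  =>  b b b b b b b b b b B B   (applied B -> b)
  Step 22: b b b b b b b b b b B B  =>  b b b b b b b b b b b B   (applied B -> b)
  Step 23: b b b b b b b b b b b B  =>  b b b b b b b b b b b B B   (applied B -> B B)
  Step 24: b b b b b b b b b b b B B  =>  b b b b b b b b b b b b B   (applied B -> b)
  Step 25: b b b b b b b b b b b b B  =>  b b b b b b b b b b b b B B   (applied B -> B B)
  Step 26: b b b b b b b b b b b b B B  =>  b b b b b b b b b b b b B B B   (applied B -> B B)
  Step 27: b b b b b b b b b b b b B B B  =>  b b b b b b b b b b b b b B B   (applied B -> b)
  Step 28: b b b b b b b b b b b b b B B  =>  b b b b b b b b b b b b b b B   (applied B -> b)
  Step 29: b b b b b b b b b b b b b b B  =>  b b b b b b b b b b b b b b B B   (applied B -> B B)
  Step 30: b b b b b b b b b b b b b b B B  =>  b b b b b b b b b b b b b b b B   (applied B -> b)
  Step 31: b b b b b b b b b b b b b b b B  =>  b b b b b b b b b b b b b b b b   (applied B -> b)
Final yield: b b b b b b b b b b b b b b b b
Total rewrite steps: 31

31


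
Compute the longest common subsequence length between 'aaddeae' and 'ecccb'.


DP table for LCS of 'aaddeae' and 'ecccb':
       e  c  c  c  b
    0  0  0  0  0  0
  a 0  0  0  0  0  0
  a 0  0  0  0  0  0
  d 0  0  0  0  0  0
  d 0  0  0  0  0  0
  e 0  1  1  1  1  1
  a 0  1  1  1  1  1
  e 0  1  1  1  1  1
LCS: 'e'
LCS length = 1

1


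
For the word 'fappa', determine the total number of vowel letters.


Scanning each character of 'fappa':
  Position 1: 'f' -> consonant (running count: 0)
  Position 2: 'a' -> vowel (running count: 1)
  Position 3: 'p' -> consonant (running count: 1)
  Position 4: 'p' -> consonant (running count: 1)
  Position 5: 'a' -> vowel (running count: 2)
Total vowels: 2

2


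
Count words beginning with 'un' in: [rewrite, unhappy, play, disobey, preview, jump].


Checking each word for prefix 'un':
  'rewrite' -> no (count: 0)
  'unhappy' -> YES, starts with 'un' (count: 1)
  'play' -> no (count: 1)
  'disobey' -> no (count: 1)
  'preview' -> no (count: 1)
  'jump' -> no (count: 1)
Total with prefix 'un': 1

1


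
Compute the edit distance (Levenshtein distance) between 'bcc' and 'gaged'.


Building DP table for s1='bcc' (len 3) and s2='gaged' (len 5):
       g  a  g  e  d
    0  1  2  3  4  5
  b 1  1  2  3  4  5
  c 2  2  2  3  4  5
  c 3  3  3  3  4  5
Edit distance = dp[3][5] = 5

5


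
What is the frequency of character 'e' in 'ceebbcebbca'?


Scanning 'ceebbcebbca' for 'e':
  Position 1: 'e' -> MATCH (count: 1)
  Position 2: 'e' -> MATCH (count: 2)
  Position 6: 'e' -> MATCH (count: 3)
Total occurrences of 'e': 3

3


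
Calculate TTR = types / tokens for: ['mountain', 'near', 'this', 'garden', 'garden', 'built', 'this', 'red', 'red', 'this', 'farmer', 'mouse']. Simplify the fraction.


Tokens: 12
Unique types: ('built', 'farmer', 'garden', 'mountain', 'mouse', 'near', 'red', 'this') = 8
TTR = 8/12
Simplify: divide both by 4 -> 2/3
TTR = 2/3

2/3


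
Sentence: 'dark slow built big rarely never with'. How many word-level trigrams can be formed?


Word trigrams from [7] words:
  Trigram 1: (dark slow built)
  Trigram 2: (slow built big)
  Trigram 3: (built big rarely)
  Trigram 4: (big rarely never)
  Trigram 5: (rarely never with)
Total word trigrams: 7 - 2 = 5

5


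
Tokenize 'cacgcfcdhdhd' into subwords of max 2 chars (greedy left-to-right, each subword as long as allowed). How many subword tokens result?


'cacgcfcdhdhd' has 12 characters.
Chunking with max size 2:
  Chunk 1: 'ca' (positions 0-1)
  Chunk 2: 'cg' (positions 2-3)
  Chunk 3: 'cf' (positions 4-5)
  Chunk 4: 'cd' (positions 6-7)
  Chunk 5: 'hd' (positions 8-9)
  Chunk 6: 'hd' (positions 10-11)
Total chunks: ceil(12 / 2) = 6

6


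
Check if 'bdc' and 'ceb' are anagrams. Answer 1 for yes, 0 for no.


Sort characters of 'bdc': 'bcd'
Sort characters of 'ceb': 'bce'
Sorted forms differ -> they are NOT anagrams
Result: 0

0


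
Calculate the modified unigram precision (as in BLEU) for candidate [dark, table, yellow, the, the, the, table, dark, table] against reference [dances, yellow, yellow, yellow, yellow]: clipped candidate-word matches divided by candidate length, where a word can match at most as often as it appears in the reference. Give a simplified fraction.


Reference word counts: {'dances': 1, 'yellow': 4}
Checking each candidate word (with clipping):
  'dark' -> not in reference -> no match (matches: 0)
  'table' -> not in reference -> no match (matches: 0)
  'yellow' -> in reference (ref count 4, used 1/4) -> match (matches: 1)
  'the' -> not in reference -> no match (matches: 1)
  'the' -> not in reference -> no match (matches: 1)
  'the' -> not in reference -> no match (matches: 1)
  'table' -> not in reference -> no match (matches: 1)
  'dark' -> not in reference -> no match (matches: 1)
  'table' -> not in reference -> no match (matches: 1)
Clipped matches: 1, Candidate length: 9
Precision = 1/9

1/9


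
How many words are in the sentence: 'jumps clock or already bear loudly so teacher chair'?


Counting words by splitting on spaces:
  Word 1: 'jumps'
  Word 2: 'clock'
  Word 3: 'or'
  Word 4: 'already'
  Word 5: 'bear'
  Word 6: 'loudly'
  Word 7: 'so'
  Word 8: 'teacher'
  Word 9: 'chair'
Total words: 9

9


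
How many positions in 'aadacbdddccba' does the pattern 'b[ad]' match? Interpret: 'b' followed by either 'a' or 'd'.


Pattern: b[ad] means 'b' followed by either 'a' or 'd'.
Scanning 'aadacbdddccba' position-by-position:
  Pos 0: window 'aa' -> no
  Pos 1: window 'ad' -> no
  Pos 2: window 'da' -> no
  Pos 3: window 'ac' -> no
  Pos 4: window 'cb' -> no
  Pos 5: window 'bd' -> MATCH
  Pos 6: window 'dd' -> no
  Pos 7: window 'dd' -> no
  Pos 8: window 'dc' -> no
  Pos 9: window 'cc' -> no
  Pos 10: window 'cb' -> no
  Pos 11: window 'ba' -> MATCH
  Pos 12: window 'a' -> no
Total matches: 2

2


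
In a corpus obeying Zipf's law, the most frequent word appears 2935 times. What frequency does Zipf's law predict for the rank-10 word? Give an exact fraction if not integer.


Zipf's law: freq(rank) = f1 / rank
f1 = 2935, rank = 10
freq = 2935 / 10
GCD(2935, 10) = 5
Simplified: 587/2

587/2


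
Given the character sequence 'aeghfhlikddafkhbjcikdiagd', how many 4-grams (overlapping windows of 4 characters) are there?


String 'aeghfhlikddafkhbjcikdiagd' has length L = 25.
Number of overlapping n-grams = L - n + 1
Substituting: 25 - 4 + 1 = 22

22


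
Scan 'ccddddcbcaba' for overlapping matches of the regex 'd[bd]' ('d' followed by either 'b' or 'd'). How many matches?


Pattern: d[bd] means 'd' followed by either 'b' or 'd'.
Scanning 'ccddddcbcaba' position-by-position:
  Pos 0: window 'cc' -> no
  Pos 1: window 'cd' -> no
  Pos 2: window 'dd' -> MATCH
  Pos 3: window 'dd' -> MATCH
  Pos 4: window 'dd' -> MATCH
  Pos 5: window 'dc' -> no
  Pos 6: window 'cb' -> no
  Pos 7: window 'bc' -> no
  Pos 8: window 'ca' -> no
  Pos 9: window 'ab' -> no
  Pos 10: window 'ba' -> no
  Pos 11: window 'a' -> no
Total matches: 3

3


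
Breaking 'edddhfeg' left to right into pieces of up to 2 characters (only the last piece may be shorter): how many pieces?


'edddhfeg' has 8 characters.
Chunking with max size 2:
  Chunk 1: 'ed' (positions 0-1)
  Chunk 2: 'dd' (positions 2-3)
  Chunk 3: 'hf' (positions 4-5)
  Chunk 4: 'eg' (positions 6-7)
Total chunks: ceil(8 / 2) = 4

4


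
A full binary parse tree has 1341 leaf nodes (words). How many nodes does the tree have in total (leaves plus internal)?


Leaf nodes (terminals): 1341
Internal nodes = n - 1 = 1341 - 1 = 1340
Total = leaves + internal = 1341 + 1340 = 2681

2681


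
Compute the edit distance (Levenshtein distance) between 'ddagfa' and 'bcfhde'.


Building DP table for s1='ddagfa' (len 6) and s2='bcfhde' (len 6):
       b  c  f  h  d  e
    0  1  2  3  4  5  6
  d 1  1  2  3  4  4  5
  d 2  2  2  3  4  4  5
  a 3  3  3  3  4  5  5
  g 4  4  4  4  4  5  6
  f 5  5  5  4  5  5  6
  a 6  6  6  5  5  6  6
Edit distance = dp[6][6] = 6

6


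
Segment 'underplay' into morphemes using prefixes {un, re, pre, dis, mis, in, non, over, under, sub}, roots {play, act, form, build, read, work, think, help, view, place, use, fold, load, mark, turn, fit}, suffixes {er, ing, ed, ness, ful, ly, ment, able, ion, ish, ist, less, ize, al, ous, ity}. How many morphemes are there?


Segmenting 'underplay' against the inventory:
  'under' -> prefix (morpheme 1)
  'play' -> root (morpheme 2)
Total morphemes: 2

2


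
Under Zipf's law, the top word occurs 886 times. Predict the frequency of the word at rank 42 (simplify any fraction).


Zipf's law: freq(rank) = f1 / rank
f1 = 886, rank = 42
freq = 886 / 42
GCD(886, 42) = 2
Simplified: 443/21

443/21


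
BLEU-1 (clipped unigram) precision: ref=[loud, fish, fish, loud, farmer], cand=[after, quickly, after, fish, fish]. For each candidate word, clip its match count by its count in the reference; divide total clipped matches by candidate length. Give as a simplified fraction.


Reference word counts: {'farmer': 1, 'fish': 2, 'loud': 2}
Checking each candidate word (with clipping):
  'after' -> not in reference -> no match (matches: 0)
  'quickly' -> not in reference -> no match (matches: 0)
  'after' -> not in reference -> no match (matches: 0)
  'fish' -> in reference (ref count 2, used 1/2) -> match (matches: 1)
  'fish' -> in reference (ref count 2, used 2/2) -> match (matches: 2)
Clipped matches: 2, Candidate length: 5
Precision = 2/5

2/5


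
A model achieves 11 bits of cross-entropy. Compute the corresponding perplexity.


Perplexity formula: PP = 2^H
H = 11
PP = 2^11
PP = 2^11 = 2048

2048


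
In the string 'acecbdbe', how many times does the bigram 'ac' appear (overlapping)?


Scanning 'acecbdbe' for bigram 'ac':
  Position 0: 'ac' -> MATCH
  Position 1: 'ce' -> no
  Position 2: 'ec' -> no
  Position 3: 'cb' -> no
  Position 4: 'bd' -> no
  Position 5: 'db' -> no
  Position 6: 'be' -> no
Total matches: 1

1


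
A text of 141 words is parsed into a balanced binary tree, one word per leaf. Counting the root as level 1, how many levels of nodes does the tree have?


In a balanced binary tree with n leaves the deepest leaf is ceil(log2(n)) edges below the root,
so counting node levels inclusive of root and leaves gives ceil(log2(n)) + 1 levels.
log2(141) = 7.1396
ceil(7.1396) = 8
levels = 8 + 1 = 9

9


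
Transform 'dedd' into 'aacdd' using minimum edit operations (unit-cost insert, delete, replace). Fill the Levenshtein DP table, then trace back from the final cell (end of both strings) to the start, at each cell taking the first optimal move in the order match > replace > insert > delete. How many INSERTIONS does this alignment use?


Edit distance = 3. Backtracking from cell (4, 5) with preference match > replace > insert > delete,
then listing the resulting alignment 'dedd' -> 'aacdd' left to right:
  Step 1: insert 'a' [insertion #1]
  Step 2: replace d->a
  Step 3: replace e->c
  Step 4: keep 'd'
  Step 5: keep 'd'
Total insertions: 1

1


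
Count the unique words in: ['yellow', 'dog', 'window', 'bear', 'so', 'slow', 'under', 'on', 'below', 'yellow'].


Listing all tokens and tracking unique types:
  Token 1: 'yellow' -> NEW (unique so far: 1)
  Token 2: 'dog' -> NEW (unique so far: 2)
  Token 3: 'window' -> NEW (unique so far: 3)
  Token 4: 'bear' -> NEW (unique so far: 4)
  Token 5: 'so' -> NEW (unique so far: 5)
  Token 6: 'slow' -> NEW (unique so far: 6)
  Token 7: 'under' -> NEW (unique so far: 7)
  Token 8: 'on' -> NEW (unique so far: 8)
  Token 9: 'below' -> NEW (unique so far: 9)
  Token 10: 'yellow' -> duplicate (unique so far: 9)
Unique types: ('bear', 'below', 'dog', 'on', 'slow', 'so', 'under', 'window', 'yellow')
Vocabulary size: 9

9


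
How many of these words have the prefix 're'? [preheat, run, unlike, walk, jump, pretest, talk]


Checking each word for prefix 're':
  'preheat' -> no (count: 0)
  'run' -> no (count: 0)
  'unlike' -> no (count: 0)
  'walk' -> no (count: 0)
  'jump' -> no (count: 0)
  'pretest' -> no (count: 0)
  'talk' -> no (count: 0)
Total with prefix 're': 0

0


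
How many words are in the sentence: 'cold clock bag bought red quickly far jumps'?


Counting words by splitting on spaces:
  Word 1: 'cold'
  Word 2: 'clock'
  Word 3: 'bag'
  Word 4: 'bought'
  Word 5: 'red'
  Word 6: 'quickly'
  Word 7: 'far'
  Word 8: 'jumps'
Total words: 8

8


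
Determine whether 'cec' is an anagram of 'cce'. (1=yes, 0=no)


Sort characters of 'cec': 'cce'
Sort characters of 'cce': 'cce'
Sorted forms match -> they ARE anagrams
Result: 1

1


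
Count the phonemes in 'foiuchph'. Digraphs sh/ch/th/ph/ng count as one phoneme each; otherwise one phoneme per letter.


Parsing 'foiuchph' greedily, digraphs first:
  'f' -> consonant phoneme (phonemes so far: 1)
  'o' -> vowel phoneme (phonemes so far: 2)
  'i' -> vowel phoneme (phonemes so far: 3)
  'u' -> vowel phoneme (phonemes so far: 4)
  'ch' -> digraph (1 consonant phoneme) (phonemes so far: 5)
  'ph' -> digraph (1 consonant phoneme) (phonemes so far: 6)
Total phonemes: 6

6


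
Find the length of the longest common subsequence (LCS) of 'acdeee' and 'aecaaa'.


DP table for LCS of 'acdeee' and 'aecaaa':
       a  e  c  a  a  a
    0  0  0  0  0  0  0
  a 0  1  1  1  1  1  1
  c 0  1  1  2  2  2  2
  d 0  1  1  2  2  2  2
  e 0  1  2  2  2  2  2
  e 0  1  2  2  2  2  2
  e 0  1  2  2  2  2  2
LCS: 'ac'
LCS length = 2

2


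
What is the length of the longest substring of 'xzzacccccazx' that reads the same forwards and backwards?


Scanning 'xzzacccccazx' for palindromic substrings.
Substring at positions 2-10: 'zacccccaz'.
Check: reverse('zacccccaz') = 'zacccccaz' -> palindrome confirmed.
Neighbouring characters ('z' / 'x') break symmetry, so it cannot extend further.
No longer palindromic substring exists; longest length = 9

9


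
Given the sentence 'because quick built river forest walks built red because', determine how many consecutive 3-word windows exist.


Word trigrams from [9] words:
  Trigram 1: (because quick built)
  Trigram 2: (quick built river)
  Trigram 3: (built river forest)
  Trigram 4: (river forest walks)
  Trigram 5: (forest walks built)
  Trigram 6: (walks built red)
  Trigram 7: (built red because)
Total word trigrams: 9 - 2 = 7

7


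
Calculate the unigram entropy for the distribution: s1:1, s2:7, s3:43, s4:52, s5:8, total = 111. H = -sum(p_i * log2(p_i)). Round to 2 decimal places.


Computing entropy H = -sum(p_i * log2(p_i)):
  s1: p = 1/111 = 0.0090, -p*log2(p) = 0.0612
  s2: p = 7/111 = 0.0631, -p*log2(p) = 0.2514
  s3: p = 43/111 = 0.3874, -p*log2(p) = 0.5300
  s4: p = 52/111 = 0.4685, -p*log2(p) = 0.5125
  s5: p = 8/111 = 0.0721, -p*log2(p) = 0.2735
H = sum of terms = 1.6286
Rounded to 2 decimals: 1.63

1.63


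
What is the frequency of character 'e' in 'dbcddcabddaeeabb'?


Scanning 'dbcddcabddaeeabb' for 'e':
  Position 11: 'e' -> MATCH (count: 1)
  Position 12: 'e' -> MATCH (count: 2)
Total occurrences of 'e': 2

2


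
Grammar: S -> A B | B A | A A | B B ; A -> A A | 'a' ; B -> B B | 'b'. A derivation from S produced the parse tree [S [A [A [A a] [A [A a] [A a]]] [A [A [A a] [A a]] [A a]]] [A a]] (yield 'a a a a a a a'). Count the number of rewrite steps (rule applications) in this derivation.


Every bracketed nonterminal node [X ...] in the tree is produced by exactly one rule application.
Reading the tree off as a leftmost derivation:
  Step 1: S  =>  A A   (applied S -> A A)
  Step 2: A A  =>  A A A   (applied A -> A A)
  Step 3: A A A  =>  A A A A   (applied A -> A A)
  Step 4: A A A A  =>  a A A A   (applied A -> a)
  Step 5: a A A A  =>  a A A A A   (applied A -> A A)
  Step 6: a A A A A  =>  a a A A A   (applied A -> a)
  Step 7: a a A A A  =>  a a a A A   (applied A -> a)
  Step 8: a a a A A  =>  a a a A A A   (applied A -> A A)
  Step 9: a a a A A A  =>  a a a A A A A   (applied A -> A A)
  Step 10: a a a A A A A  =>  a a a a A A A   (applied A -> a)
  Step 11: a a a a A A A  =>  a a a a a A A   (applied A -> a)
  Step 12: a a a a a A A  =>  a a a a a a A   (applied A -> a)
  Step 13: a a a a a a A  =>  a a a a a a a   (applied A -> a)
Final yield: a a a a a a a
Total rewrite steps: 13

13


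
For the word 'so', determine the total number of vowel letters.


Scanning each character of 'so':
  Position 1: 's' -> consonant (running count: 0)
  Position 2: 'o' -> vowel (running count: 1)
Total vowels: 1

1


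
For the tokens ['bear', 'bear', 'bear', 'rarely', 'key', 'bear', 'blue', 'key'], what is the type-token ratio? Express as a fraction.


Tokens: 8
Unique types: ('bear', 'blue', 'key', 'rarely') = 4
TTR = 4/8
Simplify: divide both by 4 -> 1/2
TTR = 1/2

1/2


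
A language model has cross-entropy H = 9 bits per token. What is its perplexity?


Perplexity formula: PP = 2^H
H = 9
PP = 2^9
PP = 2^9 = 512

512


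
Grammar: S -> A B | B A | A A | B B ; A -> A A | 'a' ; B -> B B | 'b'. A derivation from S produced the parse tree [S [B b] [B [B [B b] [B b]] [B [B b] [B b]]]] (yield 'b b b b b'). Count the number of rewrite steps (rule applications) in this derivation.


Every bracketed nonterminal node [X ...] in the tree is produced by exactly one rule application.
Reading the tree off as a leftmost derivation:
  Step 1: S  =>  B B   (applied S -> B B)
  Step 2: B B  =>  b B   (applied B -> b)
  Step 3: b B  =>  b B B   (applied B -> B B)
  Step 4: b B B  =>  b B B B   (applied B -> B B)
  Step 5: b B B B  =>  b b B B   (applied B -> b)
  Step 6: b b B B  =>  b b b B   (applied B -> b)
  Step 7: b b b B  =>  b b b B B   (applied B -> B B)
  Step 8: b b b B B  =>  b b b b B   (applied B -> b)
  Step 9: b b b b B  =>  b b b b b   (applied B -> b)
Final yield: b b b b b
Total rewrite steps: 9

9


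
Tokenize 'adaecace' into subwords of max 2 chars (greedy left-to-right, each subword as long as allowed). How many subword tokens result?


'adaecace' has 8 characters.
Chunking with max size 2:
  Chunk 1: 'ad' (positions 0-1)
  Chunk 2: 'ae' (positions 2-3)
  Chunk 3: 'ca' (positions 4-5)
  Chunk 4: 'ce' (positions 6-7)
Total chunks: ceil(8 / 2) = 4

4


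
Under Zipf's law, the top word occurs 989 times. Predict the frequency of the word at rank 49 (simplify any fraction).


Zipf's law: freq(rank) = f1 / rank
f1 = 989, rank = 49
freq = 989 / 49
GCD(989, 49) = 1
Simplified: 989/49

989/49


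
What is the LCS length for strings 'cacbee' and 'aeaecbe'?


DP table for LCS of 'cacbee' and 'aeaecbe':
       a  e  a  e  c  b  e
    0  0  0  0  0  0  0  0
  c 0  0  0  0  0  1  1  1
  a 0  1  1  1  1  1  1  1
  c 0  1  1  1  1  2  2  2
  b 0  1  1  1  1  2  3  3
  e 0  1  2  2  2  2  3  4
  e 0  1  2  2  3  3  3  4
LCS: 'acbe'
LCS length = 4

4


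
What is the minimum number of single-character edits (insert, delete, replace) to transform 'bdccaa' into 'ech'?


Building DP table for s1='bdccaa' (len 6) and s2='ech' (len 3):
       e  c  h
    0  1  2  3
  b 1  1  2  3
  d 2  2  2  3
  c 3  3  2  3
  c 4  4  3  3
  a 5  5  4  4
  a 6  6  5  5
Edit distance = dp[6][3] = 5

5


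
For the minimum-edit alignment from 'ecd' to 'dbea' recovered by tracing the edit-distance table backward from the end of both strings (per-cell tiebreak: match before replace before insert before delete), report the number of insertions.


Edit distance = 4. Backtracking from cell (3, 4) with preference match > replace > insert > delete,
then listing the resulting alignment 'ecd' -> 'dbea' left to right:
  Step 1: insert 'd' [insertion #1]
  Step 2: replace e->b
  Step 3: replace c->e
  Step 4: replace d->a
Total insertions: 1

1


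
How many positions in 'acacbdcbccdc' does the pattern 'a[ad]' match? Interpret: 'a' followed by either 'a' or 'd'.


Pattern: a[ad] means 'a' followed by either 'a' or 'd'.
Scanning 'acacbdcbccdc' position-by-position:
  Pos 0: window 'ac' -> no
  Pos 1: window 'ca' -> no
  Pos 2: window 'ac' -> no
  Pos 3: window 'cb' -> no
  Pos 4: window 'bd' -> no
  Pos 5: window 'dc' -> no
  Pos 6: window 'cb' -> no
  Pos 7: window 'bc' -> no
  Pos 8: window 'cc' -> no
  Pos 9: window 'cd' -> no
  Pos 10: window 'dc' -> no
  Pos 11: window 'c' -> no
Total matches: 0

0


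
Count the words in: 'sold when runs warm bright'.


Counting words by splitting on spaces:
  Word 1: 'sold'
  Word 2: 'when'
  Word 3: 'runs'
  Word 4: 'warm'
  Word 5: 'bright'
Total words: 5

5


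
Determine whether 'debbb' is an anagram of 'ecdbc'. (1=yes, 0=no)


Sort characters of 'debbb': 'bbbde'
Sort characters of 'ecdbc': 'bccde'
Sorted forms differ -> they are NOT anagrams
Result: 0

0


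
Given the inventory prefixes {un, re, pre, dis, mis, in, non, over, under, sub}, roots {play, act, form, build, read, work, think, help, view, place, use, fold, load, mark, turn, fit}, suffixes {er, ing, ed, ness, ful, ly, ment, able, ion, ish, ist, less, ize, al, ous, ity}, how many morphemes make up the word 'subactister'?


Segmenting 'subactister' against the inventory:
  'sub' -> prefix (morpheme 1)
  'act' -> root (morpheme 2)
  'ist' -> suffix (morpheme 3)
  'er' -> suffix (morpheme 4)
Total morphemes: 4

4


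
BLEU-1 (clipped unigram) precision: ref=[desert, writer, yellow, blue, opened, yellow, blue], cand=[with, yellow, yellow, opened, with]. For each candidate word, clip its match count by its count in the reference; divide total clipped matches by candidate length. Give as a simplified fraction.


Reference word counts: {'blue': 2, 'desert': 1, 'opened': 1, 'writer': 1, 'yellow': 2}
Checking each candidate word (with clipping):
  'with' -> not in reference -> no match (matches: 0)
  'yellow' -> in reference (ref count 2, used 1/2) -> match (matches: 1)
  'yellow' -> in reference (ref count 2, used 2/2) -> match (matches: 2)
  'opened' -> in reference (ref count 1, used 1/1) -> match (matches: 3)
  'with' -> not in reference -> no match (matches: 3)
Clipped matches: 3, Candidate length: 5
Precision = 3/5

3/5


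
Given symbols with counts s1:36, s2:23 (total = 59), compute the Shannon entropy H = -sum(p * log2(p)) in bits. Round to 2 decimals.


Computing entropy H = -sum(p_i * log2(p_i)):
  s1: p = 36/59 = 0.6102, -p*log2(p) = 0.4349
  s2: p = 23/59 = 0.3898, -p*log2(p) = 0.5298
H = sum of terms = 0.9647
Rounded to 2 decimals: 0.96

0.96


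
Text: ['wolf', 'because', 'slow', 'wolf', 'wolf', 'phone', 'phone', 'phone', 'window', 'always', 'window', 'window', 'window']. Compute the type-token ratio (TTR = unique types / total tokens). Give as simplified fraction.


Tokens: 13
Unique types: ('always', 'because', 'phone', 'slow', 'window', 'wolf') = 6
TTR = 6/13
Already in lowest terms.

6/13


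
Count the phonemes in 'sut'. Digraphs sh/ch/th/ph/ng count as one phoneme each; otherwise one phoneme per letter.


Parsing 'sut' greedily, digraphs first:
  's' -> consonant phoneme (phonemes so far: 1)
  'u' -> vowel phoneme (phonemes so far: 2)
  't' -> consonant phoneme (phonemes so far: 3)
Total phonemes: 3

3


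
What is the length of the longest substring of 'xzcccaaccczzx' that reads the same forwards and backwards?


Scanning 'xzcccaaccczzx' for palindromic substrings.
Substring at positions 1-10: 'zcccaacccz'.
Check: reverse('zcccaacccz') = 'zcccaacccz' -> palindrome confirmed.
Neighbouring characters ('x' / 'z') break symmetry, so it cannot extend further.
No longer palindromic substring exists; longest length = 10

10


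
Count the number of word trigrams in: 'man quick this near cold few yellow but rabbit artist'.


Word trigrams from [10] words:
  Trigram 1: (man quick this)
  Trigram 2: (quick this near)
  Trigram 3: (this near cold)
  Trigram 4: (near cold few)
  Trigram 5: (cold few yellow)
  Trigram 6: (few yellow but)
  Trigram 7: (yellow but rabbit)
  Trigram 8: (but rabbit artist)
Total word trigrams: 10 - 2 = 8

8


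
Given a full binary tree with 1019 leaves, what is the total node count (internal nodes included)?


Leaf nodes (terminals): 1019
Internal nodes = n - 1 = 1019 - 1 = 1018
Total = leaves + internal = 1019 + 1018 = 2037

2037


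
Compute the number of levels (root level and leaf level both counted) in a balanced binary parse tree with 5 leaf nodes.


In a balanced binary tree with n leaves the deepest leaf is ceil(log2(n)) edges below the root,
so counting node levels inclusive of root and leaves gives ceil(log2(n)) + 1 levels.
log2(5) = 2.3219
ceil(2.3219) = 3
levels = 3 + 1 = 4

4


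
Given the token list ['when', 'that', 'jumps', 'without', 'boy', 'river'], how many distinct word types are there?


Listing all tokens and tracking unique types:
  Token 1: 'when' -> NEW (unique so far: 1)
  Token 2: 'that' -> NEW (unique so far: 2)
  Token 3: 'jumps' -> NEW (unique so far: 3)
  Token 4: 'without' -> NEW (unique so far: 4)
  Token 5: 'boy' -> NEW (unique so far: 5)
  Token 6: 'river' -> NEW (unique so far: 6)
Unique types: ('boy', 'jumps', 'river', 'that', 'when', 'without')
Vocabulary size: 6

6


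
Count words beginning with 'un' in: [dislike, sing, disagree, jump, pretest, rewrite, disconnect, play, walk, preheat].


Checking each word for prefix 'un':
  'dislike' -> no (count: 0)
  'sing' -> no (count: 0)
  'disagree' -> no (count: 0)
  'jump' -> no (count: 0)
  'pretest' -> no (count: 0)
  'rewrite' -> no (count: 0)
  'disconnect' -> no (count: 0)
  'play' -> no (count: 0)
  'walk' -> no (count: 0)
  'preheat' -> no (count: 0)
Total with prefix 'un': 0

0


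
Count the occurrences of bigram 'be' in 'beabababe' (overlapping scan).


Scanning 'beabababe' for bigram 'be':
  Position 0: 'be' -> MATCH
  Position 1: 'ea' -> no
  Position 2: 'ab' -> no
  Position 3: 'ba' -> no
  Position 4: 'ab' -> no
  Position 5: 'ba' -> no
  Position 6: 'ab' -> no
  Position 7: 'be' -> MATCH
Total matches: 2

2


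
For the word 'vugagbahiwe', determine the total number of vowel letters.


Scanning each character of 'vugagbahiwe':
  Position 1: 'v' -> consonant (running count: 0)
  Position 2: 'u' -> vowel (running count: 1)
  Position 3: 'g' -> consonant (running count: 1)
  Position 4: 'a' -> vowel (running count: 2)
  Position 5: 'g' -> consonant (running count: 2)
  Position 6: 'b' -> consonant (running count: 2)
  Position 7: 'a' -> vowel (running count: 3)
  Position 8: 'h' -> consonant (running count: 3)
  Position 9: 'i' -> vowel (running count: 4)
  Position 10: 'w' -> consonant (running count: 4)
  Position 11: 'e' -> vowel (running count: 5)
Total vowels: 5

5


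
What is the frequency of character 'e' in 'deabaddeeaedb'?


Scanning 'deabaddeeaedb' for 'e':
  Position 1: 'e' -> MATCH (count: 1)
  Position 7: 'e' -> MATCH (count: 2)
  Position 8: 'e' -> MATCH (count: 3)
  Position 10: 'e' -> MATCH (count: 4)
Total occurrences of 'e': 4

4


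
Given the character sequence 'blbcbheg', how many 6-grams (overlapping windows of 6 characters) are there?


String 'blbcbheg' has length L = 8.
Number of overlapping n-grams = L - n + 1
Substituting: 8 - 6 + 1 = 3

3


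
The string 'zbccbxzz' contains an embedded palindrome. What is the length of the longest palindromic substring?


Scanning 'zbccbxzz' for palindromic substrings.
Substring at positions 1-4: 'bccb'.
Check: reverse('bccb') = 'bccb' -> palindrome confirmed.
Neighbouring characters ('z' / 'x') break symmetry, so it cannot extend further.
No longer palindromic substring exists; longest length = 4

4


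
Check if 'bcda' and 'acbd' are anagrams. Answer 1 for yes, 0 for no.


Sort characters of 'bcda': 'abcd'
Sort characters of 'acbd': 'abcd'
Sorted forms match -> they ARE anagrams
Result: 1

1


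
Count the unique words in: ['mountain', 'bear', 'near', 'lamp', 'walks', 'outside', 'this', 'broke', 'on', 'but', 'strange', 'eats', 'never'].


Listing all tokens and tracking unique types:
  Token 1: 'mountain' -> NEW (unique so far: 1)
  Token 2: 'bear' -> NEW (unique so far: 2)
  Token 3: 'near' -> NEW (unique so far: 3)
  Token 4: 'lamp' -> NEW (unique so far: 4)
  Token 5: 'walks' -> NEW (unique so far: 5)
  Token 6: 'outside' -> NEW (unique so far: 6)
  Token 7: 'this' -> NEW (unique so far: 7)
  Token 8: 'broke' -> NEW (unique so far: 8)
  Token 9: 'on' -> NEW (unique so far: 9)
  Token 10: 'but' -> NEW (unique so far: 10)
  Token 11: 'strange' -> NEW (unique so far: 11)
  Token 12: 'eats' -> NEW (unique so far: 12)
  Token 13: 'never' -> NEW (unique so far: 13)
Unique types: ('bear', 'broke', 'but', 'eats', 'lamp', 'mountain', 'near', 'never', 'on', 'outside', 'strange', 'this', 'walks')
Vocabulary size: 13

13


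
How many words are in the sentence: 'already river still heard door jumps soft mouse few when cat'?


Counting words by splitting on spaces:
  Word 1: 'already'
  Word 2: 'river'
  Word 3: 'still'
  Word 4: 'heard'
  Word 5: 'door'
  Word 6: 'jumps'
  Word 7: 'soft'
  Word 8: 'mouse'
  Word 9: 'few'
  Word 10: 'when'
  Word 11: 'cat'
Total words: 11

11


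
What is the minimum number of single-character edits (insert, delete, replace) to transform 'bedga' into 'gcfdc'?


Building DP table for s1='bedga' (len 5) and s2='gcfdc' (len 5):
       g  c  f  d  c
    0  1  2  3  4  5
  b 1  1  2  3  4  5
  e 2  2  2  3  4  5
  d 3  3  3  3  3  4
  g 4  3  4  4  4  4
  a 5  4  4  5  5  5
Edit distance = dp[5][5] = 5

5


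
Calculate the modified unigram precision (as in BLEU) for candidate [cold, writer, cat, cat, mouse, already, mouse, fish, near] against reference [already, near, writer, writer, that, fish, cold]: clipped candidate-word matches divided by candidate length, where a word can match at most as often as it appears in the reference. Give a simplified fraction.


Reference word counts: {'already': 1, 'cold': 1, 'fish': 1, 'near': 1, 'that': 1, 'writer': 2}
Checking each candidate word (with clipping):
  'cold' -> in reference (ref count 1, used 1/1) -> match (matches: 1)
  'writer' -> in reference (ref count 2, used 1/2) -> match (matches: 2)
  'cat' -> not in reference -> no match (matches: 2)
  'cat' -> not in reference -> no match (matches: 2)
  'mouse' -> not in reference -> no match (matches: 2)
  'already' -> in reference (ref count 1, used 1/1) -> match (matches: 3)
  'mouse' -> not in reference -> no match (matches: 3)
  'fish' -> in reference (ref count 1, used 1/1) -> match (matches: 4)
  'near' -> in reference (ref count 1, used 1/1) -> match (matches: 5)
Clipped matches: 5, Candidate length: 9
Precision = 5/9

5/9


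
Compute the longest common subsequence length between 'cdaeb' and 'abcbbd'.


DP table for LCS of 'cdaeb' and 'abcbbd':
       a  b  c  b  b  d
    0  0  0  0  0  0  0
  c 0  0  0  1  1  1  1
  d 0  0  0  1  1  1  2
  a 0  1  1  1  1  1  2
  e 0  1  1  1  1  1  2
  b 0  1  2  2  2  2  2
LCS: 'cd'
LCS length = 2

2


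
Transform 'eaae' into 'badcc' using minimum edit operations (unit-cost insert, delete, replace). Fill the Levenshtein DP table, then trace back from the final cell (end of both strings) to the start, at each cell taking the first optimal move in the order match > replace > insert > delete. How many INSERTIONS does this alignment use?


Edit distance = 4. Backtracking from cell (4, 5) with preference match > replace > insert > delete,
then listing the resulting alignment 'eaae' -> 'badcc' left to right:
  Step 1: replace e->b
  Step 2: keep 'a'
  Step 3: insert 'd' [insertion #1]
  Step 4: replace a->c
  Step 5: replace e->c
Total insertions: 1

1


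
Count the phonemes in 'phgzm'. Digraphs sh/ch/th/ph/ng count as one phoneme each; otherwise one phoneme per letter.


Parsing 'phgzm' greedily, digraphs first:
  'ph' -> digraph (1 consonant phoneme) (phonemes so far: 1)
  'g' -> consonant phoneme (phonemes so far: 2)
  'z' -> consonant phoneme (phonemes so far: 3)
  'm' -> consonant phoneme (phonemes so far: 4)
Total phonemes: 4

4


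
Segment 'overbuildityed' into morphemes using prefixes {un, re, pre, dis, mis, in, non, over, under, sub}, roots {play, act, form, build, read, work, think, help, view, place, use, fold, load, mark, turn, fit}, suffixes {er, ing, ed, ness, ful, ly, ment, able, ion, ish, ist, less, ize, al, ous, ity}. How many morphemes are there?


Segmenting 'overbuildityed' against the inventory:
  'over' -> prefix (morpheme 1)
  'build' -> root (morpheme 2)
  'ity' -> suffix (morpheme 3)
  'ed' -> suffix (morpheme 4)
Total morphemes: 4

4


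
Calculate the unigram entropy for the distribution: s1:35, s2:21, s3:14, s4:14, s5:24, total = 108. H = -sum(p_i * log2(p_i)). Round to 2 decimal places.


Computing entropy H = -sum(p_i * log2(p_i)):
  s1: p = 35/108 = 0.3241, -p*log2(p) = 0.5268
  s2: p = 21/108 = 0.1944, -p*log2(p) = 0.4594
  s3: p = 14/108 = 0.1296, -p*log2(p) = 0.3821
  s4: p = 14/108 = 0.1296, -p*log2(p) = 0.3821
  s5: p = 24/108 = 0.2222, -p*log2(p) = 0.4822
H = sum of terms = 2.2326
Rounded to 2 decimals: 2.23

2.23


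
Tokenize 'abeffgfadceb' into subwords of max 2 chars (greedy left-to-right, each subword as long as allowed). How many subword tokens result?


'abeffgfadceb' has 12 characters.
Chunking with max size 2:
  Chunk 1: 'ab' (positions 0-1)
  Chunk 2: 'ef' (positions 2-3)
  Chunk 3: 'fg' (positions 4-5)
  Chunk 4: 'fa' (positions 6-7)
  Chunk 5: 'dc' (positions 8-9)
  Chunk 6: 'eb' (positions 10-11)
Total chunks: ceil(12 / 2) = 6

6


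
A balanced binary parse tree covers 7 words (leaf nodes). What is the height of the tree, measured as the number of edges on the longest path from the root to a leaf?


In a balanced binary tree with n leaves the deepest leaf is ceil(log2(n)) edges below the root.
log2(7) = 2.8074
ceil(2.8074) = 3
height (edges) = 3

3


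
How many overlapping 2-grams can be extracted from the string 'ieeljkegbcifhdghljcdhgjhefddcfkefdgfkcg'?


String 'ieeljkegbcifhdghljcdhgjhefddcfkefdgfkcg' has length L = 39.
Number of overlapping n-grams = L - n + 1
Substituting: 39 - 2 + 1 = 38

38


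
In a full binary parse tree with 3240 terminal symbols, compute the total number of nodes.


Leaf nodes (terminals): 3240
Internal nodes = n - 1 = 3240 - 1 = 3239
Total = leaves + internal = 3240 + 3239 = 6479

6479


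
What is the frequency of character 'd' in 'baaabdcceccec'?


Scanning 'baaabdcceccec' for 'd':
  Position 5: 'd' -> MATCH (count: 1)
Total occurrences of 'd': 1

1


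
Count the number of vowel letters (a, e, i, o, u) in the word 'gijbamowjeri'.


Scanning each character of 'gijbamowjeri':
  Position 1: 'g' -> consonant (running count: 0)
  Position 2: 'i' -> vowel (running count: 1)
  Position 3: 'j' -> consonant (running count: 1)
  Position 4: 'b' -> consonant (running count: 1)
  Position 5: 'a' -> vowel (running count: 2)
  Position 6: 'm' -> consonant (running count: 2)
  Position 7: 'o' -> vowel (running count: 3)
  Position 8: 'w' -> consonant (running count: 3)
  Position 9: 'j' -> consonant (running count: 3)
  Position 10: 'e' -> vowel (running count: 4)
  Position 11: 'r' -> consonant (running count: 4)
  Position 12: 'i' -> vowel (running count: 5)
Total vowels: 5

5


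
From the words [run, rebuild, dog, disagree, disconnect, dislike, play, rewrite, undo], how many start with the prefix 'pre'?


Checking each word for prefix 'pre':
  'run' -> no (count: 0)
  'rebuild' -> no (count: 0)
  'dog' -> no (count: 0)
  'disagree' -> no (count: 0)
  'disconnect' -> no (count: 0)
  'dislike' -> no (count: 0)
  'play' -> no (count: 0)
  'rewrite' -> no (count: 0)
  'undo' -> no (count: 0)
Total with prefix 'pre': 0

0


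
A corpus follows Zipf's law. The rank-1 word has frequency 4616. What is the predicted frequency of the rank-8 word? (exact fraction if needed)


Zipf's law: freq(rank) = f1 / rank
f1 = 4616, rank = 8
freq = 4616 / 8
= 577

577


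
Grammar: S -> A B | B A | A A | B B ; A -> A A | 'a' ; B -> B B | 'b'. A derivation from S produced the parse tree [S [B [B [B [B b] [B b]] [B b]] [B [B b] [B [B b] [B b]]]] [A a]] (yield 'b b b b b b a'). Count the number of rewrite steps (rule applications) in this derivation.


Every bracketed nonterminal node [X ...] in the tree is produced by exactly one rule application.
Reading the tree off as a leftmost derivation:
  Step 1: S  =>  B A   (applied S -> B A)
  Step 2: B A  =>  B B A   (applied B -> B B)
  Step 3: B B A  =>  B B B A   (applied B -> B B)
  Step 4: B B B A  =>  B B B B A   (applied B -> B B)
  Step 5: B B B B A  =>  b B B B A   (applied B -> b)
  Step 6: b B B B A  =>  b b B B A   (applied B -> b)
  Step 7: b b B B A  =>  b b b B A   (applied B -> b)
  Step 8: b b b B A  =>  b b b B B A   (applied B -> B B)
  Step 9: b b b B B A  =>  b b b b B A   (applied B -> b)
  Step 10: b b b b B A  =>  b b b b B B A   (applied B -> B B)
  Step 11: b b b b B B A  =>  b b b b b B A   (applied B -> b)
  Step 12: b b b b b B A  =>  b b b b b b A   (applied B -> b)
  Step 13: b b b b b b A  =>  b b b b b b a   (applied A -> a)
Final yield: b b b b b b a
Total rewrite steps: 13

13
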